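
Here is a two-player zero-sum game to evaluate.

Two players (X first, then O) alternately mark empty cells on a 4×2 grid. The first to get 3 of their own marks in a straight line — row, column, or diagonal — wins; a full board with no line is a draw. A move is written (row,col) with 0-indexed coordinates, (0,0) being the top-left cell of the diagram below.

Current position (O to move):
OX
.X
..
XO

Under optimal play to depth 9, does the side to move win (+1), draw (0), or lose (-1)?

[OX/.X/../XO] O move#1: (1,0):-1/OX/OX/../XO, (2,0):-1/OX/.X/O./XO, (2,1):+0/OX/.X/.O/XO*
[OX/.X/.O/XO] X move#2: (1,0):+0/OX/XX/.O/XO*, (2,0):+0/OX/.X/XO/XO
[OX/XX/.O/XO] O move#3: (2,0):+0/OX/XX/OO/XO*
[OX/XX/OO/XO] end (terminal +0, X#4); searched OX/.X/../XO to 9

value(OX/.X/../XO, O) = 0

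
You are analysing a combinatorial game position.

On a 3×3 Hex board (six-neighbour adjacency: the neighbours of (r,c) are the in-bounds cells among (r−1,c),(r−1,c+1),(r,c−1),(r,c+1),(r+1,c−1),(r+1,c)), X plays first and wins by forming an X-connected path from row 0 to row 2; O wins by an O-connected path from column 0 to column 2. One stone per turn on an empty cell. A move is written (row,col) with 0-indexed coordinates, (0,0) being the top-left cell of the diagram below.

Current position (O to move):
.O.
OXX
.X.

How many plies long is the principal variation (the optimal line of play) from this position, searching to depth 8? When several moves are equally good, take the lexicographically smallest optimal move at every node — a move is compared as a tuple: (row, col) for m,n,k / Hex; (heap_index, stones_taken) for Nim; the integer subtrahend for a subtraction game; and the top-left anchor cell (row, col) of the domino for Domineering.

ply 1, O at .O./OXX/.X. | (0,0)=-1→OO./OXX/.X.; (0,2)=+1→.OO/OXX/.X.*; (2,0)=-1→.O./OXX/OX.; (2,2)=-1→.O./OXX/.XO
ply 2: .OO/OXX/.X. is terminal -1 (X); from .O./OXX/.X. depth 8

PV length from [.O./OXX/.X.]: 1 ply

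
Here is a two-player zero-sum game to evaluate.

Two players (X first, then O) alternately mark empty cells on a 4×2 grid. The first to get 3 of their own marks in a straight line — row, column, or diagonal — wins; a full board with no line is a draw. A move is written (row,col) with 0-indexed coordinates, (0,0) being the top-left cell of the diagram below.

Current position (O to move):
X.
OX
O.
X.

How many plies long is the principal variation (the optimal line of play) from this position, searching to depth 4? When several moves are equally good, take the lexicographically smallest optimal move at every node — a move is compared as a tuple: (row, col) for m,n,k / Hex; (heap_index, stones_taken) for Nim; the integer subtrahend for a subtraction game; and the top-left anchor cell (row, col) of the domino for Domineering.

[X./OX/O./X.] O move#1: (0,1):+0/XO/OX/O./X.*, (2,1):+0/X./OX/OO/X., (3,1):+0/X./OX/O./XO
[XO/OX/O./X.] X move#2: (2,1):+0/XO/OX/OX/X.*, (3,1):+0/XO/OX/O./XX
[XO/OX/OX/X.] O move#3: (3,1):+0/XO/OX/OX/XO*
[XO/OX/OX/XO] end (terminal +0, X#4); searched X./OX/O./X. to 4

PV length from [X./OX/O./X.]: 3 plies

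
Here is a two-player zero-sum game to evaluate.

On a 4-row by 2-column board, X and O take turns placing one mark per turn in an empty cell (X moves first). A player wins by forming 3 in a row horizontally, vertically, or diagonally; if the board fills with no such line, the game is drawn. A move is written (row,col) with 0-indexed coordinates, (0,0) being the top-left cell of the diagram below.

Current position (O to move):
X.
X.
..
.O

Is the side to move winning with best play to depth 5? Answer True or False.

O winning at [X./X./../.O]: False

ply 1, O at X./X./../.O | (0,1)=-1→XO/X./../.O; (1,1)=-1→X./XO/../.O; (2,0)=+0→X./X./O./.O*; (2,1)=-1→X./X./.O/.O; (3,0)=-1→X./X./../OO
ply 2, X at X./X./O./.O | (0,1)=+0→XX/X./O./.O*; (1,1)=+0→X./XX/O./.O; (2,1)=+0→X./X./OX/.O; (3,0)=+0→X./X./O./XO
ply 3, O at XX/X./O./.O | (1,1)=+0→XX/XO/O./.O*; (2,1)=+0→XX/X./OO/.O; (3,0)=+0→XX/X./O./OO
ply 4, X at XX/XO/O./.O | (2,1)=+0→XX/XO/OX/.O*; (3,0)=-1→XX/XO/O./XO
ply 5, O at XX/XO/OX/.O | (3,0)=+0→XX/XO/OX/OO*
ply 6: XX/XO/OX/OO is terminal +0 (X); from X./X./../.O depth 5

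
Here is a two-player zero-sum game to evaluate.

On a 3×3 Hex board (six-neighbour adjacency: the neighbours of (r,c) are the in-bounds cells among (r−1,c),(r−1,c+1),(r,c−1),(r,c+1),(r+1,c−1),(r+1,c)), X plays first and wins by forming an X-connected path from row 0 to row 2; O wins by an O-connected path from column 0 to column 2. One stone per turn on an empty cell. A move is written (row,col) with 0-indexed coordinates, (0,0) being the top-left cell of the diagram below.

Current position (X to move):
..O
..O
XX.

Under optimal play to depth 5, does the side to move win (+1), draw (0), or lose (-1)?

value(..O/..O/XX., X) = +1

p1 X@[..O/..O/XX.]: (0,0)[X.O/..O/XX.]-1 (0,1)[.XO/..O/XX.]+1* (1,0)[..O/X.O/XX.]+1 (1,1)[..O/.XO/XX.]-1 (2,2)[..O/..O/XXX]-1
p2 O@[.XO/..O/XX.]: (0,0)[OXO/..O/XX.]-1* (1,0)[.XO/O.O/XX.]-1 (1,1)[.XO/.OO/XX.]-1 (2,2)[.XO/..O/XXO]-1
p3 X@[OXO/..O/XX.]: (1,0)[OXO/X.O/XX.]+1* (1,1)[OXO/.XO/XX.]+1 (2,2)[OXO/..O/XXX]+1
p4 O@[OXO/X.O/XX.] terminal -1; root [..O/..O/XX.] d5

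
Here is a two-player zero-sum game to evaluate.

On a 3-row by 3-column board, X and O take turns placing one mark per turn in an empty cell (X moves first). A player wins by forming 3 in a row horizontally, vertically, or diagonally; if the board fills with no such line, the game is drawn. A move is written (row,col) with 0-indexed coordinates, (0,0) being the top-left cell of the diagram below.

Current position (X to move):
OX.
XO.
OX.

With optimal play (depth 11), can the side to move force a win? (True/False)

[OX./XO./OX.] X move#1: (0,2):-1/OXX/XO./OX.*, (1,2):-1/OX./XOX/OX., (2,2):-1/OX./XO./OXX
[OXX/XO./OX.] O move#2: (1,2):+0/OXX/XOO/OX., (2,2):+1/OXX/XO./OXO*
[OXX/XO./OXO] end (terminal -1, X#3); searched OX./XO./OX. to 11

X winning at [OX./XO./OX.]: False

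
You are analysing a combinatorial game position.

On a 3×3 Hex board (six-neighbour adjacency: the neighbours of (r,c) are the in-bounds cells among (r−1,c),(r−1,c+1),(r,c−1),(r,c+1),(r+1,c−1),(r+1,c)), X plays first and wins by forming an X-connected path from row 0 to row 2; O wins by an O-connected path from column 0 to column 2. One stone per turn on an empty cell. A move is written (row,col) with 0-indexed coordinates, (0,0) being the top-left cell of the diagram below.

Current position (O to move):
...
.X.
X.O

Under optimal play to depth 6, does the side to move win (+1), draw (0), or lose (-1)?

value(.../.X./X.O, O) = -1

p1 O@[.../.X./X.O]: (0,0)[O../.X./X.O]-1* (0,1)[.O./.X./X.O]-1 (0,2)[..O/.X./X.O]-1 (1,0)[.../OX./X.O]-1 (1,2)[.../.XO/X.O]-1 (2,1)[.../.X./XOO]-1
p2 X@[O../.X./X.O]: (0,1)[OX./.X./X.O]+1* (0,2)[O.X/.X./X.O]+1 (1,0)[O../XX./X.O]+1 (1,2)[O../.XX/X.O]+1 (2,1)[O../.X./XXO]+1
p3 O@[OX./.X./X.O] terminal -1; root [.../.X./X.O] d6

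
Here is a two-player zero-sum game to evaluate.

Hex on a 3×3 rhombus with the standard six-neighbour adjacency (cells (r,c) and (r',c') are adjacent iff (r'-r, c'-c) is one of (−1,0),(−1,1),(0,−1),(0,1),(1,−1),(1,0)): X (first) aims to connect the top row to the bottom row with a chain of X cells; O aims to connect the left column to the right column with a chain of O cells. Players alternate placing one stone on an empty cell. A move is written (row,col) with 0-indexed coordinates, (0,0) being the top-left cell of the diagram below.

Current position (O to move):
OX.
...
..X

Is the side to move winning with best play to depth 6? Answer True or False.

[OX./.../..X] O move#1: (0,2):-1/OXO/.../..X, (1,0):-1/OX./O../..X, (1,1):+1/OX./.O./..X*, (1,2):-1/OX./..O/..X, (2,0):-1/OX./.../O.X, (2,1):-1/OX./.../.OX
[OX./.O./..X] X move#2: (0,2):-1/OXX/.O./..X*, (1,0):-1/OX./XO./..X, (1,2):-1/OX./.OX/..X, (2,0):-1/OX./.O./X.X, (2,1):-1/OX./.O./.XX
[OXX/.O./..X] O move#3: (1,0):-1/OXX/OO./..X, (1,2):+1/OXX/.OO/..X*, (2,0):-1/OXX/.O./O.X, (2,1):-1/OXX/.O./.OX
[OXX/.OO/..X] X move#4: (1,0):-1/OXX/XOO/..X*, (2,0):-1/OXX/.OO/X.X, (2,1):-1/OXX/.OO/.XX
[OXX/XOO/..X] O move#5: (2,0):+1/OXX/XOO/O.X*, (2,1):-1/OXX/XOO/.OX
[OXX/XOO/O.X] end (terminal -1, X#6); searched OX./.../..X to 6

O winning at [OX./.../..X]: True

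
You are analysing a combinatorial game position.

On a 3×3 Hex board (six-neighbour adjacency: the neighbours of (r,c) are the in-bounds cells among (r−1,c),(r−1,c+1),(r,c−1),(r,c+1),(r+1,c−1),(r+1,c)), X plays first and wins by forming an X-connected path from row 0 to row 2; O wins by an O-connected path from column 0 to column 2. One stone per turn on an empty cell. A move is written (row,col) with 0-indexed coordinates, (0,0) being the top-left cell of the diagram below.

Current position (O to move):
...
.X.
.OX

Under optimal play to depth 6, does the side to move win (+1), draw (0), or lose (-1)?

value(.../.X./.OX, O) = -1

p1 O@[.../.X./.OX]: (0,0)[O../.X./.OX]-1* (0,1)[.O./.X./.OX]-1 (0,2)[..O/.X./.OX]-1 (1,0)[.../OX./.OX]-1 (1,2)[.../.XO/.OX]-1 (2,0)[.../.X./OOX]-1
p2 X@[O../.X./.OX]: (0,1)[OX./.X./.OX]+1* (0,2)[O.X/.X./.OX]+1 (1,0)[O../XX./.OX]+1 (1,2)[O../.XX/.OX]+1 (2,0)[O../.X./XOX]+1
p3 O@[OX./.X./.OX]: (0,2)[OXO/.X./.OX]-1* (1,0)[OX./OX./.OX]-1 (1,2)[OX./.XO/.OX]-1 (2,0)[OX./.X./OOX]-1
p4 X@[OXO/.X./.OX]: (1,0)[OXO/XX./.OX]+1* (1,2)[OXO/.XX/.OX]+1 (2,0)[OXO/.X./XOX]+1
p5 O@[OXO/XX./.OX]: (1,2)[OXO/XXO/.OX]-1* (2,0)[OXO/XX./OOX]-1
p6 X@[OXO/XXO/.OX]: (2,0)[OXO/XXO/XOX]+1*
p7 O@[OXO/XXO/XOX] terminal -1; root [.../.X./.OX] d6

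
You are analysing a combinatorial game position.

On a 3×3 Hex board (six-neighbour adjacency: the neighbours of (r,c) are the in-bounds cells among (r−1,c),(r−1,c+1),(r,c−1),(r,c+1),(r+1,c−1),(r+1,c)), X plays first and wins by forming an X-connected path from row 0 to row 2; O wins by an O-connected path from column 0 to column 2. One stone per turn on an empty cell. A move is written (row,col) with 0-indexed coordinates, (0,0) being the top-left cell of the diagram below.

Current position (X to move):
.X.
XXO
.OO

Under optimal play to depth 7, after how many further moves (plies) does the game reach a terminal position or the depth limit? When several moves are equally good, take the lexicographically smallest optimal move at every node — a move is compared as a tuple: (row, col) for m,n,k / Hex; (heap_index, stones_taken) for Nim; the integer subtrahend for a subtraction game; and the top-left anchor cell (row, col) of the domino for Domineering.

PV length from [.X./XXO/.OO]: 1 ply

[.X./XXO/.OO] X move#1: (0,0):-1/XX./XXO/.OO, (0,2):-1/.XX/XXO/.OO, (2,0):+1/.X./XXO/XOO*
[.X./XXO/XOO] end (terminal -1, O#2); searched .X./XXO/.OO to 7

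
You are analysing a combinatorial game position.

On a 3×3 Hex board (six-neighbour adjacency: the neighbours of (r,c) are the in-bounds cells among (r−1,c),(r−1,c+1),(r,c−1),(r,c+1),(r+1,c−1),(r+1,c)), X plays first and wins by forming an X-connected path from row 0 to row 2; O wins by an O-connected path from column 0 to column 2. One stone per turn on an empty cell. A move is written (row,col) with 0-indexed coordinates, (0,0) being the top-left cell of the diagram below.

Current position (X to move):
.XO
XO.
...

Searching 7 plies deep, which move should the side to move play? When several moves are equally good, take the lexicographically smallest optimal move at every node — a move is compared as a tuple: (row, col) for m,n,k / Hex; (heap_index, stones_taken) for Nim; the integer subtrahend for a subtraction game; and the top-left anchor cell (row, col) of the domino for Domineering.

[.XO/XO./...] X move#1: (0,0):-1/XXO/XO./..., (1,2):-1/.XO/XOX/..., (2,0):+1/.XO/XO./X..*, (2,1):-1/.XO/XO./.X., (2,2):-1/.XO/XO./..X
[.XO/XO./X..] end (terminal -1, O#2); searched .XO/XO./... to 7

X's best at [.XO/XO./...]: (2,0)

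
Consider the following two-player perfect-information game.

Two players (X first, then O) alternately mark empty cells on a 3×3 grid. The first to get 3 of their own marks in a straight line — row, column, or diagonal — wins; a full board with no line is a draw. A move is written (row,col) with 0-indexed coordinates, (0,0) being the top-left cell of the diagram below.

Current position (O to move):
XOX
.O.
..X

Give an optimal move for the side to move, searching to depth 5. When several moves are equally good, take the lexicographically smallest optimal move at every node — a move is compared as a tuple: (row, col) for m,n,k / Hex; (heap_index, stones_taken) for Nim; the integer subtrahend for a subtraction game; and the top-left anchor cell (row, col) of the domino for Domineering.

[XOX/.O./..X] O move#1: (1,0):-1/XOX/OO./..X, (1,2):+1/XOX/.OO/..X*, (2,0):-1/XOX/.O./O.X, (2,1):+1/XOX/.O./.OX
[XOX/.OO/..X] X move#2: (1,0):-1/XOX/XOO/..X*, (2,0):-1/XOX/.OO/X.X, (2,1):-1/XOX/.OO/.XX
[XOX/XOO/..X] O move#3: (2,0):+0/XOX/XOO/O.X, (2,1):+1/XOX/XOO/.OX*
[XOX/XOO/.OX] end (terminal -1, X#4); searched XOX/.O./..X to 5

O's best at [XOX/.O./..X]: (1,2)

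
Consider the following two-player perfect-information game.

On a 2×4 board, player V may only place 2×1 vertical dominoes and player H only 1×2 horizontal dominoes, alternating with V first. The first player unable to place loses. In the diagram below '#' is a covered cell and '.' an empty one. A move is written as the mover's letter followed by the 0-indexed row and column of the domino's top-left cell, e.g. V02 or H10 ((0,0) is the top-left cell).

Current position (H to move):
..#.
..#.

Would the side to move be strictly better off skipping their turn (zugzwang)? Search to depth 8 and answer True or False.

zugzwang(..#./..#., H) = False

p1 H@[..#./..#.]: H00[###./..#.]+1* H10[..#./###.]+1
p2 V@[###./..#.]: V03[####/..##]-1*
p3 H@[####/..##]: H10[####/####]+1*
p4 V@[####/####] terminal -1; root [..#./..#.] d8
pass branch (V moves first from the same position):
  | p1 V@[..#./..#.]: V00[#.#./#.#.]+1* V01[.##./.##.]+1 V03[..##/..##]-1
  | p2 H@[#.#./#.#.] terminal -1; root [..#./..#.] d8
H moving scores +1; H passing scores -1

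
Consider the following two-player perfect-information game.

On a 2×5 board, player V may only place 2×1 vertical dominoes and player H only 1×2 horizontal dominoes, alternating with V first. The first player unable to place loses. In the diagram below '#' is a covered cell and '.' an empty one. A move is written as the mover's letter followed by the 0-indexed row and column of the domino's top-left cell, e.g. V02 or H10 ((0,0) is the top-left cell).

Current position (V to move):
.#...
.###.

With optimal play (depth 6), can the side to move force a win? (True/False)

V winning at [.#.../.###.]: True

[.#.../.###.] V move#1: V00:-1/##.../####., V04:+1/.#..#/.####*
[.#..#/.####] H move#2: H02:-1/.####/.####*
[.####/.####] V move#3: V00:+1/#####/#####*
[#####/#####] end (terminal -1, H#4); searched .#.../.###. to 6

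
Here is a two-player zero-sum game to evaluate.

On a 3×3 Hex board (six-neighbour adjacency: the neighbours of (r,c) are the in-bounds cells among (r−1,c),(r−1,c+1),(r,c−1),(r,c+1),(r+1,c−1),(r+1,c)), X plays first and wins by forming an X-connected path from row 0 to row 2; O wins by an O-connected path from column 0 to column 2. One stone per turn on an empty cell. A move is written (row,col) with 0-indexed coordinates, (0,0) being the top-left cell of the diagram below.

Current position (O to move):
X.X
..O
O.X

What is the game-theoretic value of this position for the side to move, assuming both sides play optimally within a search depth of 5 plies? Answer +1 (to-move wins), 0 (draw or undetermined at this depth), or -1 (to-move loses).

[X.X/..O/O.X] O move#1: (0,1):+1/XOX/..O/O.X*, (1,0):+1/X.X/O.O/O.X, (1,1):+1/X.X/.OO/O.X, (2,1):+1/X.X/..O/OOX
[XOX/..O/O.X] X move#2: (1,0):-1/XOX/X.O/O.X*, (1,1):-1/XOX/.XO/O.X, (2,1):-1/XOX/..O/OXX
[XOX/X.O/O.X] O move#3: (1,1):+1/XOX/XOO/O.X*, (2,1):+1/XOX/X.O/OOX
[XOX/XOO/O.X] end (terminal -1, X#4); searched X.X/..O/O.X to 5

value(X.X/..O/O.X, O) = +1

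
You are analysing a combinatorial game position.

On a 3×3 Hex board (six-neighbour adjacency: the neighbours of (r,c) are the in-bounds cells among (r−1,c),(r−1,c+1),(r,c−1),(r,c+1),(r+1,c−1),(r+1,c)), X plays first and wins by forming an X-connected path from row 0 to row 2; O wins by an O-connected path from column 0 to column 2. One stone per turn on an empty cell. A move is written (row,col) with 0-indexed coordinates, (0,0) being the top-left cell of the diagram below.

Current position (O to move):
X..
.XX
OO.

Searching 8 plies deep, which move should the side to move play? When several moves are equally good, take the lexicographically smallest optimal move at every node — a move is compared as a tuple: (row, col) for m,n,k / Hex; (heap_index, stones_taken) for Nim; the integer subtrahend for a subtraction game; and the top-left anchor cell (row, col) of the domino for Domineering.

O's best at [X../.XX/OO.]: (2,2)

[X../.XX/OO.] O move#1: (0,1):-1/XO./.XX/OO., (0,2):-1/X.O/.XX/OO., (1,0):-1/X../OXX/OO., (2,2):+1/X../.XX/OOO*
[X../.XX/OOO] end (terminal -1, X#2); searched X../.XX/OO. to 8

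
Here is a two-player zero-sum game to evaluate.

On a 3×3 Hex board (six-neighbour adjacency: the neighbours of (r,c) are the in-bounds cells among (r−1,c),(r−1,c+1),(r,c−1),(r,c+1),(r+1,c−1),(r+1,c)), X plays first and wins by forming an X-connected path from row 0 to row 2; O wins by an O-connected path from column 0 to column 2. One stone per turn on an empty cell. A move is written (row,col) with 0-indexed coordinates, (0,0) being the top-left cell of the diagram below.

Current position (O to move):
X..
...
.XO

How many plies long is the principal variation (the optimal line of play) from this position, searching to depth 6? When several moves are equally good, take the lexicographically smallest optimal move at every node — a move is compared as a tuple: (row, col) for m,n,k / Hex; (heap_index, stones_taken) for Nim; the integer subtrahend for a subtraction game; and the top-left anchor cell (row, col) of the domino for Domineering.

ply 1, O at X../.../.XO | (0,1)=-1→XO./.../.XO; (0,2)=-1→X.O/.../.XO; (1,0)=-1→X../O../.XO; (1,1)=+1→X../.O./.XO*; (1,2)=-1→X../..O/.XO; (2,0)=-1→X../.../OXO
ply 2, X at X../.O./.XO | (0,1)=-1→XX./.O./.XO*; (0,2)=-1→X.X/.O./.XO; (1,0)=-1→X../XO./.XO; (1,2)=-1→X../.OX/.XO; (2,0)=-1→X../.O./XXO
ply 3, O at XX./.O./.XO | (0,2)=+1→XXO/.O./.XO*; (1,0)=+1→XX./OO./.XO; (1,2)=+1→XX./.OO/.XO; (2,0)=+1→XX./.O./OXO
ply 4, X at XXO/.O./.XO | (1,0)=-1→XXO/XO./.XO*; (1,2)=-1→XXO/.OX/.XO; (2,0)=-1→XXO/.O./XXO
ply 5, O at XXO/XO./.XO | (1,2)=-1→XXO/XOO/.XO; (2,0)=+1→XXO/XO./OXO*
ply 6: XXO/XO./OXO is terminal -1 (X); from X../.../.XO depth 6

PV length from [X../.../.XO]: 5 plies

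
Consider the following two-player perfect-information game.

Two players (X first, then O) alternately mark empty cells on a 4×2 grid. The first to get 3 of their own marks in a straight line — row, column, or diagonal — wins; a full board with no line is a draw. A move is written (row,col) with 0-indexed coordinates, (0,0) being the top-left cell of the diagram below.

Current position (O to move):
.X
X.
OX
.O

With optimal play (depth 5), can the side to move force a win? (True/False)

p1 O@[.X/X./OX/.O]: (0,0)[OX/X./OX/.O]-1 (1,1)[.X/XO/OX/.O]+0* (3,0)[.X/X./OX/OO]-1
p2 X@[.X/XO/OX/.O]: (0,0)[XX/XO/OX/.O]+0* (3,0)[.X/XO/OX/XO]+0
p3 O@[XX/XO/OX/.O]: (3,0)[XX/XO/OX/OO]+0*
p4 X@[XX/XO/OX/OO] terminal +0; root [.X/X./OX/.O] d5

O winning at [.X/X./OX/.O]: False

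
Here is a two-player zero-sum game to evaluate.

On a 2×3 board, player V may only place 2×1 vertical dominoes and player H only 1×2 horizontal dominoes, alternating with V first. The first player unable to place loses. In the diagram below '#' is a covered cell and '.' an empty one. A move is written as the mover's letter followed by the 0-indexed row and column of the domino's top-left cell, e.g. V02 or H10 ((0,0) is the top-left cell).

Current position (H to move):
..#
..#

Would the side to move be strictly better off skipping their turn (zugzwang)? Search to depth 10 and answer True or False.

zugzwang(..#/..#, H) = False

ply 1, H at ..#/..# | H00=+1→###/..#*; H10=+1→..#/###
ply 2: ###/..# is terminal -1 (V); from ..#/..# depth 10
suppose H passes — search the same position with V to move:
pass> ply 1, V at ..#/..# | V00=+1→#.#/#.#*; V01=+1→.##/.##
pass> ply 2: #.#/#.# is terminal -1 (H); from ..#/..# depth 10
for H: play +1, pass -1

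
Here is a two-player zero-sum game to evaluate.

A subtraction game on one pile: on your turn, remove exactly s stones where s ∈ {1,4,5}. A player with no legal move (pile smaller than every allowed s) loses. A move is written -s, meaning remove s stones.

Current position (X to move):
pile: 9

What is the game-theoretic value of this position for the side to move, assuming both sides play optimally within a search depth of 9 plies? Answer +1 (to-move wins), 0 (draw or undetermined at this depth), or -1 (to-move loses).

p1 X@[9]: -1[8]+1* -4[5]-1 -5[4]-1
p2 O@[8]: -1[7]-1* -4[4]-1 -5[3]-1
p3 X@[7]: -1[6]-1 -4[3]-1 -5[2]+1*
p4 O@[2]: -1[1]-1*
p5 X@[1]: -1[0]+1*
p6 O@[0] terminal -1; root [9] d9

value(9, X) = +1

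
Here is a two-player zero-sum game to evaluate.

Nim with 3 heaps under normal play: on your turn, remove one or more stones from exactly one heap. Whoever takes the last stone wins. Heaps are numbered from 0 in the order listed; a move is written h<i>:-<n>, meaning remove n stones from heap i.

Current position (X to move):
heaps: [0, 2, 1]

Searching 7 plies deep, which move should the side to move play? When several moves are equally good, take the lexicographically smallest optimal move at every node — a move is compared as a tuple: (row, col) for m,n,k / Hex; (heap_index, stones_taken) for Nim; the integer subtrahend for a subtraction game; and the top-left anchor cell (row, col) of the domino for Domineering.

p1 X@[(0,2,1)]: h1:-1[(0,1,1)]+1* h1:-2[(0,0,1)]-1 h2:-1[(0,2,0)]-1
p2 O@[(0,1,1)]: h1:-1[(0,0,1)]-1* h2:-1[(0,1,0)]-1
p3 X@[(0,0,1)]: h2:-1[(0,0,0)]+1*
p4 O@[(0,0,0)] terminal -1; root [(0,2,1)] d7

X's best at [(0,2,1)]: h1:-1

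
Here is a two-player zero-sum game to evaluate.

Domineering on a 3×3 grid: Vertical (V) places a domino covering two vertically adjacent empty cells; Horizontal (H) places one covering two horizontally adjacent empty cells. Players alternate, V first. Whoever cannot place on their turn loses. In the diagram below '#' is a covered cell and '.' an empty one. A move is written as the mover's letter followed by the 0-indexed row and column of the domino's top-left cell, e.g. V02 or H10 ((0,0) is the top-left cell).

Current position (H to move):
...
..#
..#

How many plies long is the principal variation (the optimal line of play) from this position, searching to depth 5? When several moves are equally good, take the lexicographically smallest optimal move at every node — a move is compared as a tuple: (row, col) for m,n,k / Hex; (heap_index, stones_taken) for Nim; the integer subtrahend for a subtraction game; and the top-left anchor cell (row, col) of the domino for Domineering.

p1 H@[.../..#/..#]: H00[##./..#/..#]-1 H01[.##/..#/..#]-1 H10[.../###/..#]+1* H20[.../..#/###]-1
p2 V@[.../###/..#] terminal -1; root [.../..#/..#] d5

PV length from [.../..#/..#]: 1 ply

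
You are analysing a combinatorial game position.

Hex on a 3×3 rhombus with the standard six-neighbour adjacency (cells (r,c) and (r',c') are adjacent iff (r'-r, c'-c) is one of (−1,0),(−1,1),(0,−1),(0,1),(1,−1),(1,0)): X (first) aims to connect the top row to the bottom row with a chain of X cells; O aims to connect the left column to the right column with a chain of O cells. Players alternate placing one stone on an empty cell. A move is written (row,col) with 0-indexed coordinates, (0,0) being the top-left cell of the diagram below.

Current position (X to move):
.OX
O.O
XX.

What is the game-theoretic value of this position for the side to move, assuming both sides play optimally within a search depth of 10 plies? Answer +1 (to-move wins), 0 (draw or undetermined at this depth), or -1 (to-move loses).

p1 X@[.OX/O.O/XX.]: (0,0)[XOX/O.O/XX.]-1 (1,1)[.OX/OXO/XX.]+1* (2,2)[.OX/O.O/XXX]-1
p2 O@[.OX/OXO/XX.] terminal -1; root [.OX/O.O/XX.] d10

value(.OX/O.O/XX., X) = +1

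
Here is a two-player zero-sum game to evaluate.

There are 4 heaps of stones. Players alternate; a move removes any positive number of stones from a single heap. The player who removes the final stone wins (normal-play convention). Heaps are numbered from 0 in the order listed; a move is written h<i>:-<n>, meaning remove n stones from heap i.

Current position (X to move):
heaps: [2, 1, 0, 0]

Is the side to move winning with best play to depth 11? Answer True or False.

X winning at [(2,1,0,0)]: True

p1 X@[(2,1,0,0)]: h0:-1[(1,1,0,0)]+1* h0:-2[(0,1,0,0)]-1 h1:-1[(2,0,0,0)]-1
p2 O@[(1,1,0,0)]: h0:-1[(0,1,0,0)]-1* h1:-1[(1,0,0,0)]-1
p3 X@[(0,1,0,0)]: h1:-1[(0,0,0,0)]+1*
p4 O@[(0,0,0,0)] terminal -1; root [(2,1,0,0)] d11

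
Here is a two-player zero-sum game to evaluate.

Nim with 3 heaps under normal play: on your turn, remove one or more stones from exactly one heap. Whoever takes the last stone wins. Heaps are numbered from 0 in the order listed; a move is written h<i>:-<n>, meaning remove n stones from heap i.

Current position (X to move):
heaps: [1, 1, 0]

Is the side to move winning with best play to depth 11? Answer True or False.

X winning at [(1,1,0)]: False

ply 1, X at (1,1,0) | h0:-1=-1→(0,1,0)*; h1:-1=-1→(1,0,0)
ply 2, O at (0,1,0) | h1:-1=+1→(0,0,0)*
ply 3: (0,0,0) is terminal -1 (X); from (1,1,0) depth 11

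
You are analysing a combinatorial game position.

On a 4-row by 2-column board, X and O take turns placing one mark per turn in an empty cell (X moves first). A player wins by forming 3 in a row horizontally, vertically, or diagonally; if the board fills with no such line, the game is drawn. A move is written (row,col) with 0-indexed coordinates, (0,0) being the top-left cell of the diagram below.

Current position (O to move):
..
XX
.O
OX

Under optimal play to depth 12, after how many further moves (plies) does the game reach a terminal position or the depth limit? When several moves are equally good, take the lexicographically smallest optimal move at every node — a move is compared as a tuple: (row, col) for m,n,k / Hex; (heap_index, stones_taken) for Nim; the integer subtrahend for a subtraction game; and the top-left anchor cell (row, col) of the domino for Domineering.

PV length from [../XX/.O/OX]: 3 plies

ply 1, O at ../XX/.O/OX | (0,0)=+0→O./XX/.O/OX*; (0,1)=+0→.O/XX/.O/OX; (2,0)=+0→../XX/OO/OX
ply 2, X at O./XX/.O/OX | (0,1)=+0→OX/XX/.O/OX*; (2,0)=+0→O./XX/XO/OX
ply 3, O at OX/XX/.O/OX | (2,0)=+0→OX/XX/OO/OX*
ply 4: OX/XX/OO/OX is terminal +0 (X); from ../XX/.O/OX depth 12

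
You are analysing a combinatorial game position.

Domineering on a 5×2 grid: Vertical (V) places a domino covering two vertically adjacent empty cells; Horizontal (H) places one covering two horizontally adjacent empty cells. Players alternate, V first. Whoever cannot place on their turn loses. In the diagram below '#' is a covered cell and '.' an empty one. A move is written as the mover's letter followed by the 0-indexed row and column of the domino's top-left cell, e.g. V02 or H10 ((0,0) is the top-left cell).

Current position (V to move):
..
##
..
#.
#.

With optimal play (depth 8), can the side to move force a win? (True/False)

p1 V@[../##/../#./#.]: V21[../##/.#/##/#.]-1* V31[../##/../##/##]-1
p2 H@[../##/.#/##/#.]: H00[##/##/.#/##/#.]+1*
p3 V@[##/##/.#/##/#.] terminal -1; root [../##/../#./#.] d8

V winning at [../##/../#./#.]: False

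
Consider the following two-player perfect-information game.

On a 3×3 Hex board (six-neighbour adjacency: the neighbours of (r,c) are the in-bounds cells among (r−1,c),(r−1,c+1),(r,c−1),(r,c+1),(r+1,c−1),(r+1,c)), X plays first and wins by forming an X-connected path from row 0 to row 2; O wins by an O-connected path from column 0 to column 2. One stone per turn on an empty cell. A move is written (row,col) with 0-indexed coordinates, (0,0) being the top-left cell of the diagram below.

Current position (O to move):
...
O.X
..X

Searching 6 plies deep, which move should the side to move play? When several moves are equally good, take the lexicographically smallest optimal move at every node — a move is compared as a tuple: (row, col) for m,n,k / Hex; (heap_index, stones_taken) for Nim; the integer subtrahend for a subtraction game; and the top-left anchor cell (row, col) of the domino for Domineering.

O's best at [.../O.X/..X]: (0,2)

[.../O.X/..X] O move#1: (0,0):-1/O../O.X/..X, (0,1):-1/.O./O.X/..X, (0,2):+1/..O/O.X/..X*, (1,1):-1/.../OOX/..X, (2,0):-1/.../O.X/O.X, (2,1):-1/.../O.X/.OX
[..O/O.X/..X] X move#2: (0,0):-1/X.O/O.X/..X*, (0,1):-1/.XO/O.X/..X, (1,1):-1/..O/OXX/..X, (2,0):-1/..O/O.X/X.X, (2,1):-1/..O/O.X/.XX
[X.O/O.X/..X] O move#3: (0,1):+1/XOO/O.X/..X*, (1,1):+1/X.O/OOX/..X, (2,0):+1/X.O/O.X/O.X, (2,1):+1/X.O/O.X/.OX
[XOO/O.X/..X] end (terminal -1, X#4); searched .../O.X/..X to 6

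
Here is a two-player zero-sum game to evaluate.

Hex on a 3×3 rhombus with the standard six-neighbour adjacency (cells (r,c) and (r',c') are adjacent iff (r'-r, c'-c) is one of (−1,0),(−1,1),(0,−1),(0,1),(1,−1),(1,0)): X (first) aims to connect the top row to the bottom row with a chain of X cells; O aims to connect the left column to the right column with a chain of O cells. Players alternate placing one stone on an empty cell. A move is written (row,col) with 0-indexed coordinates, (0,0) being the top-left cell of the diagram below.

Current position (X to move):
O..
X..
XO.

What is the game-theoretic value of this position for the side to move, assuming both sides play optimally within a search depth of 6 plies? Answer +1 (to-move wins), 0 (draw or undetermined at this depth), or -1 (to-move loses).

value(O../X../XO., X) = +1

p1 X@[O../X../XO.]: (0,1)[OX./X../XO.]+1* (0,2)[O.X/X../XO.]+1 (1,1)[O../XX./XO.]+1 (1,2)[O../X.X/XO.]+1 (2,2)[O../X../XOX]+1
p2 O@[OX./X../XO.] terminal -1; root [O../X../XO.] d6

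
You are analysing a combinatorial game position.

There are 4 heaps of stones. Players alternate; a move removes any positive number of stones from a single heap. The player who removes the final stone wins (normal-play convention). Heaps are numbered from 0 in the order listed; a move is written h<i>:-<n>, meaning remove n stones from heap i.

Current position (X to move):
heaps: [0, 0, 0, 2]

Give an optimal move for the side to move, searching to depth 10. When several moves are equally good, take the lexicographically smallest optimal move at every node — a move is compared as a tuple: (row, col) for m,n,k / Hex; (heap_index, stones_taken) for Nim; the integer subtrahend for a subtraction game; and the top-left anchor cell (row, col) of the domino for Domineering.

X's best at [(0,0,0,2)]: h3:-2

ply 1, X at (0,0,0,2) | h3:-1=-1→(0,0,0,1); h3:-2=+1→(0,0,0,0)*
ply 2: (0,0,0,0) is terminal -1 (O); from (0,0,0,2) depth 10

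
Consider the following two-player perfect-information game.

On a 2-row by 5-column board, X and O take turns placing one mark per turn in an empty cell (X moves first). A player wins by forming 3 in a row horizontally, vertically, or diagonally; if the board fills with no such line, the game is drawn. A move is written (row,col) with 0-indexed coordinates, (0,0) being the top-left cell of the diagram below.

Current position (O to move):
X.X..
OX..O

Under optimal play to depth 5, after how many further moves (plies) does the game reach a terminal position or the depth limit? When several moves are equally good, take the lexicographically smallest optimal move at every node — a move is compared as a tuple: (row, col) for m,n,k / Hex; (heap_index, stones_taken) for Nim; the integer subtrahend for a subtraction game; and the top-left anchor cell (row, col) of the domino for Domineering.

ply 1, O at X.X../OX..O | (0,1)=+0→XOX../OX..O*; (0,3)=-1→X.XO./OX..O; (0,4)=-1→X.X.O/OX..O; (1,2)=-1→X.X../OXO.O; (1,3)=-1→X.X../OX.OO
ply 2, X at XOX../OX..O | (0,3)=+0→XOXX./OX..O*; (0,4)=+0→XOX.X/OX..O; (1,2)=+0→XOX../OXX.O; (1,3)=+0→XOX../OX.XO
ply 3, O at XOXX./OX..O | (0,4)=+0→XOXXO/OX..O*; (1,2)=-1→XOXX./OXO.O; (1,3)=-1→XOXX./OX.OO
ply 4, X at XOXXO/OX..O | (1,2)=+0→XOXXO/OXX.O*; (1,3)=+0→XOXXO/OX.XO
ply 5, O at XOXXO/OXX.O | (1,3)=+0→XOXXO/OXXOO*
ply 6: XOXXO/OXXOO is terminal +0 (X); from X.X../OX..O depth 5

PV length from [X.X../OX..O]: 5 plies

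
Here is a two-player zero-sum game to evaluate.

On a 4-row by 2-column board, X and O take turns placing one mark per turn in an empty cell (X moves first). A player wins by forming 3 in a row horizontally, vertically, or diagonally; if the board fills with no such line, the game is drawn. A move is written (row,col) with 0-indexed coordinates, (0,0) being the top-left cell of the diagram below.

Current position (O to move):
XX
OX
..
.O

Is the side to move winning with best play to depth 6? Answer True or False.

ply 1, O at XX/OX/../.O | (2,0)=-1→XX/OX/O./.O; (2,1)=+0→XX/OX/.O/.O*; (3,0)=-1→XX/OX/../OO
ply 2, X at XX/OX/.O/.O | (2,0)=+0→XX/OX/XO/.O*; (3,0)=+0→XX/OX/.O/XO
ply 3, O at XX/OX/XO/.O | (3,0)=+0→XX/OX/XO/OO*
ply 4: XX/OX/XO/OO is terminal +0 (X); from XX/OX/../.O depth 6

O winning at [XX/OX/../.O]: False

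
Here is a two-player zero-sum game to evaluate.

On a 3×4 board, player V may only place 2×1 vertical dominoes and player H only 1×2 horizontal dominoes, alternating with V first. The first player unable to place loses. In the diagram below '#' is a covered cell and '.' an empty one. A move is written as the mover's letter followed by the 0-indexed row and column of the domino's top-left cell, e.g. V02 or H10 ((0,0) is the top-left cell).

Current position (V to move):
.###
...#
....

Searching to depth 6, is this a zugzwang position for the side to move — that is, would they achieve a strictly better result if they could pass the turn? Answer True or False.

zugzwang(.###/...#/...., V) = False

ply 1, V at .###/...#/.... | V00=-1→####/#..#/....; V10=-1→.###/#..#/#...; V11=+1→.###/.#.#/.#..*; V12=-1→.###/..##/..#.
ply 2, H at .###/.#.#/.#.. | H22=-1→.###/.#.#/.###*
ply 3, V at .###/.#.#/.### | V00=+1→####/##.#/.###*; V10=+1→.###/##.#/####
ply 4: ####/##.#/.### is terminal -1 (H); from .###/...#/.... depth 6
pass branch (H moves first from the same position):
  | ply 1, H at .###/...#/.... | H10=+1→.###/##.#/....*; H11=+1→.###/.###/....; H20=+1→.###/...#/##..; H21=+1→.###/...#/.##.; H22=-1→.###/...#/..##
  | ply 2, V at .###/##.#/.... | V12=-1→.###/####/..#.*
  | ply 3, H at .###/####/..#. | H20=+1→.###/####/###.*
  | ply 4: .###/####/###. is terminal -1 (V); from .###/...#/.... depth 6
V moving scores +1; V passing scores -1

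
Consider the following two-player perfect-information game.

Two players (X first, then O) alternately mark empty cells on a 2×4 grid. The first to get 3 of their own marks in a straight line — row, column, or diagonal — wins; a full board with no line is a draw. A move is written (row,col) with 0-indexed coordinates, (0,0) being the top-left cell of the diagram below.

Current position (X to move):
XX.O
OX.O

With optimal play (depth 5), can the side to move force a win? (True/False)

X winning at [XX.O/OX.O]: True

[XX.O/OX.O] X move#1: (0,2):+1/XXXO/OX.O*, (1,2):+0/XX.O/OXXO
[XXXO/OX.O] end (terminal -1, O#2); searched XX.O/OX.O to 5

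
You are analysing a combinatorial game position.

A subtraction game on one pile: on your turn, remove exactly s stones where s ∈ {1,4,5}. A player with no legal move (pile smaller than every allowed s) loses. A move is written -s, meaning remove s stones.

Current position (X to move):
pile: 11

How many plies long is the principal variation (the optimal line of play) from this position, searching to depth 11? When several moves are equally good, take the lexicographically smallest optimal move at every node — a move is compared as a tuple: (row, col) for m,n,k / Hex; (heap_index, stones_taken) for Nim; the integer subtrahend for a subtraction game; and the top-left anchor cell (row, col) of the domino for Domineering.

PV length from [11]: 7 plies

ply 1, X at 11 | -1=+1→10*; -4=-1→7; -5=-1→6
ply 2, O at 10 | -1=-1→9*; -4=-1→6; -5=-1→5
ply 3, X at 9 | -1=+1→8*; -4=-1→5; -5=-1→4
ply 4, O at 8 | -1=-1→7*; -4=-1→4; -5=-1→3
ply 5, X at 7 | -1=-1→6; -4=-1→3; -5=+1→2*
ply 6, O at 2 | -1=-1→1*
ply 7, X at 1 | -1=+1→0*
ply 8: 0 is terminal -1 (O); from 11 depth 11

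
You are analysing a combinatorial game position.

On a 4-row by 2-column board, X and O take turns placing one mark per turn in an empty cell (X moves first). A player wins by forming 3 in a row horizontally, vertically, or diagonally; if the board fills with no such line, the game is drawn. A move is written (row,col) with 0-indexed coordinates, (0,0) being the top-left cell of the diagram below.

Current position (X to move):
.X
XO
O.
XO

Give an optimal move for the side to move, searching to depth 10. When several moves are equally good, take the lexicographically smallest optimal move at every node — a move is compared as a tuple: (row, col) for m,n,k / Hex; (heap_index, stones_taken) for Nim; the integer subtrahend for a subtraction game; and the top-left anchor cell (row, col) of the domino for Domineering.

ply 1, X at .X/XO/O./XO | (0,0)=-1→XX/XO/O./XO; (2,1)=+0→.X/XO/OX/XO*
ply 2, O at .X/XO/OX/XO | (0,0)=+0→OX/XO/OX/XO*
ply 3: OX/XO/OX/XO is terminal +0 (X); from .X/XO/O./XO depth 10

X's best at [.X/XO/O./XO]: (2,1)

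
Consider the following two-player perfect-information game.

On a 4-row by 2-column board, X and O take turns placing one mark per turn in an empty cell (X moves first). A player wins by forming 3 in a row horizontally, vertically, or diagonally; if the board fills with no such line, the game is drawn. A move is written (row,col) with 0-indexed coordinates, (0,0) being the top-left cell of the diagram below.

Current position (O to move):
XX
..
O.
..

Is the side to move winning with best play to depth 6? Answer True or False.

O winning at [XX/../O./..]: False

ply 1, O at XX/../O./.. | (1,0)=+0→XX/O./O./..*; (1,1)=+0→XX/.O/O./..; (2,1)=+0→XX/../OO/..; (3,0)=+0→XX/../O./O.; (3,1)=+0→XX/../O./.O
ply 2, X at XX/O./O./.. | (1,1)=-1→XX/OX/O./..; (2,1)=-1→XX/O./OX/..; (3,0)=+0→XX/O./O./X.*; (3,1)=-1→XX/O./O./.X
ply 3, O at XX/O./O./X. | (1,1)=+0→XX/OO/O./X.*; (2,1)=+0→XX/O./OO/X.; (3,1)=+0→XX/O./O./XO
ply 4, X at XX/OO/O./X. | (2,1)=+0→XX/OO/OX/X.*; (3,1)=+0→XX/OO/O./XX
ply 5, O at XX/OO/OX/X. | (3,1)=+0→XX/OO/OX/XO*
ply 6: XX/OO/OX/XO is terminal +0 (X); from XX/../O./.. depth 6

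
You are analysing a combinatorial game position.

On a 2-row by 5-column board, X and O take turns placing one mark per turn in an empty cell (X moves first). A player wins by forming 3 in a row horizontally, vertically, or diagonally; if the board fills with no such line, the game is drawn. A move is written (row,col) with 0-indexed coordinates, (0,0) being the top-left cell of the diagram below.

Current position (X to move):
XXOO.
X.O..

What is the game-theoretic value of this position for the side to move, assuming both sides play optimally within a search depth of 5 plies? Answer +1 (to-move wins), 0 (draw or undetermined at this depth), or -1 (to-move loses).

ply 1, X at XXOO./X.O.. | (0,4)=-1→XXOOX/X.O..*; (1,1)=-1→XXOO./XXO..; (1,3)=-1→XXOO./X.OX.; (1,4)=-1→XXOO./X.O.X
ply 2, O at XXOOX/X.O.. | (1,1)=+0→XXOOX/XOO..; (1,3)=+1→XXOOX/X.OO.*; (1,4)=+0→XXOOX/X.O.O
ply 3, X at XXOOX/X.OO. | (1,1)=-1→XXOOX/XXOO.*; (1,4)=-1→XXOOX/X.OOX
ply 4, O at XXOOX/XXOO. | (1,4)=+1→XXOOX/XXOOO*
ply 5: XXOOX/XXOOO is terminal -1 (X); from XXOO./X.O.. depth 5

value(XXOO./X.O.., X) = -1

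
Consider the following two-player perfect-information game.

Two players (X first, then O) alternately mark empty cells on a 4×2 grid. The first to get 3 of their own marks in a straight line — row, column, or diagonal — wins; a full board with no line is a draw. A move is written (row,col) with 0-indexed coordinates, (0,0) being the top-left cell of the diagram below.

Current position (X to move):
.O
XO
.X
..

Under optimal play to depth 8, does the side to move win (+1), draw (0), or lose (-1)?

[.O/XO/.X/..] X move#1: (0,0):+0/XO/XO/.X/.., (2,0):+1/.O/XO/XX/..*, (3,0):+0/.O/XO/.X/X., (3,1):+0/.O/XO/.X/.X
[.O/XO/XX/..] O move#2: (0,0):-1/OO/XO/XX/..*, (3,0):-1/.O/XO/XX/O., (3,1):-1/.O/XO/XX/.O
[OO/XO/XX/..] X move#3: (3,0):+1/OO/XO/XX/X.*, (3,1):+0/OO/XO/XX/.X
[OO/XO/XX/X.] end (terminal -1, O#4); searched .O/XO/.X/.. to 8

value(.O/XO/.X/.., X) = +1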